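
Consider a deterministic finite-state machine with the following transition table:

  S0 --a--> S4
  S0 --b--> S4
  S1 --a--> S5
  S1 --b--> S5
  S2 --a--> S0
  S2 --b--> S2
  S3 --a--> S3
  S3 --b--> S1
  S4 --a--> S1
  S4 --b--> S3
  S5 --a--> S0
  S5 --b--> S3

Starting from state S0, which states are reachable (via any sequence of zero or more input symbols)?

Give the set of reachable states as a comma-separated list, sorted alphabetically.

BFS from S0:
  visit S0: S0--a-->S4 (new), S0--b-->S4 (seen)
  visit S4: S4--a-->S1 (new), S4--b-->S3 (new)
  visit S1: S1--a-->S5 (new), S1--b-->S5 (seen)
  visit S3: S3--a-->S3 (seen), S3--b-->S1 (seen)
  visit S5: S5--a-->S0 (seen), S5--b-->S3 (seen)

Answer: S0, S1, S3, S4, S5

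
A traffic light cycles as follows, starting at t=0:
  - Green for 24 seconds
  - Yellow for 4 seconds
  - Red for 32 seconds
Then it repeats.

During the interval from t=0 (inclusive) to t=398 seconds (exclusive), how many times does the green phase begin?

Answer: 7

Derivation:
Cycle = 24+4+32 = 60s
green phase starts at t = k*60 + 0 for k=0,1,2,...
Need k*60+0 < 398 → k < 6.633
k ∈ {0, ..., 6} → 7 starts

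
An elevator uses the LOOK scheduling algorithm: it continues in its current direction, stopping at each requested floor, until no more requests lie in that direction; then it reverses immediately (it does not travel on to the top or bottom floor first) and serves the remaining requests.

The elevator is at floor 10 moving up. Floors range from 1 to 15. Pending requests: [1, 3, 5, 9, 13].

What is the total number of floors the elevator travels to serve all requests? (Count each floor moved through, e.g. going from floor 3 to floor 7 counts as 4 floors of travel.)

Answer: 15

Derivation:
Start at floor 10 moving up, LOOK stop order: [13, 9, 5, 3, 1]
  10 → 13: |13-10| = 3, total = 3
  13 → 9: |9-13| = 4, total = 7
  9 → 5: |5-9| = 4, total = 11
  5 → 3: |3-5| = 2, total = 13
  3 → 1: |1-3| = 2, total = 15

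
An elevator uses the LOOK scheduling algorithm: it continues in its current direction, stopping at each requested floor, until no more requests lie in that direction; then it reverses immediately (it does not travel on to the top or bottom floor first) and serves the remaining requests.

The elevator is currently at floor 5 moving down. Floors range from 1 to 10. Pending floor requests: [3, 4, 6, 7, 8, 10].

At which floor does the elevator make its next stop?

Current floor: 5, direction: down
Requests above: [6, 7, 8, 10]
Requests below: [3, 4]
Moving down and requests lie below → nearest below is max([3, 4]) = 4

Answer: 4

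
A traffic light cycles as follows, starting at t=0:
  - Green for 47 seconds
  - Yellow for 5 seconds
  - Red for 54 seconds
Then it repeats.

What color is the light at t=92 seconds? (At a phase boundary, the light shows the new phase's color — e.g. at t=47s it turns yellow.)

Cycle length = 47 + 5 + 54 = 106s
t = 92, phase_t = 92 mod 106 = 92
92 >= 52 → RED

Answer: red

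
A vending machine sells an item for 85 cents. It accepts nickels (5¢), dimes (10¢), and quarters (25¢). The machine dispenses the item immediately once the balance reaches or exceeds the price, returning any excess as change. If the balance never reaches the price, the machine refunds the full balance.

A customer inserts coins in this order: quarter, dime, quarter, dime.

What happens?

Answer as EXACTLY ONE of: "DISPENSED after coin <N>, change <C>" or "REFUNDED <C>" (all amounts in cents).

Price: 85¢
Coin 1 (quarter, 25¢): balance = 25¢
Coin 2 (dime, 10¢): balance = 35¢
Coin 3 (quarter, 25¢): balance = 60¢
Coin 4 (dime, 10¢): balance = 70¢
All coins inserted, balance 70¢ < price 85¢ → REFUND 70¢

Answer: REFUNDED 70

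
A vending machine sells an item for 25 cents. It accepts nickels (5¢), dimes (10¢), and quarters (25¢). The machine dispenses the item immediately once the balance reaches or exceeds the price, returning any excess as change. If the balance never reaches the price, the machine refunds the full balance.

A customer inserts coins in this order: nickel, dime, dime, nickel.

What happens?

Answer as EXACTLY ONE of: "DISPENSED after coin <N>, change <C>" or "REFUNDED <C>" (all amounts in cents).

Answer: DISPENSED after coin 3, change 0

Derivation:
Price: 25¢
Coin 1 (nickel, 5¢): balance = 5¢
Coin 2 (dime, 10¢): balance = 15¢
Coin 3 (dime, 10¢): balance = 25¢
  → balance >= price → DISPENSE, change = 25 - 25 = 0¢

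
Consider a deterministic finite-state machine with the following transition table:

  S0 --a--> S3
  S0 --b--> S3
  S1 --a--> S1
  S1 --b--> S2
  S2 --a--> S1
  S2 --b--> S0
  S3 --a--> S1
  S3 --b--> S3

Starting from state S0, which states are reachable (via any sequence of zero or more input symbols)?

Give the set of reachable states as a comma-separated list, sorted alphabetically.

BFS from S0:
  visit S0: S0--a-->S3 (new), S0--b-->S3 (seen)
  visit S3: S3--a-->S1 (new), S3--b-->S3 (seen)
  visit S1: S1--a-->S1 (seen), S1--b-->S2 (new)
  visit S2: S2--a-->S1 (seen), S2--b-->S0 (seen)

Answer: S0, S1, S2, S3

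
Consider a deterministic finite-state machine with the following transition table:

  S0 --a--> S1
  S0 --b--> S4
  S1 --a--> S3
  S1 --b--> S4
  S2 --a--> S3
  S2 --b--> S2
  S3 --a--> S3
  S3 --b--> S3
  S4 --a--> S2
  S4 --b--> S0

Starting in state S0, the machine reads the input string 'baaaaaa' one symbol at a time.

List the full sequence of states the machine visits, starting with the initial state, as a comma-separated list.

Answer: S0, S4, S2, S3, S3, S3, S3, S3

Derivation:
Start: S0
  read 'b': S0 --b--> S4
  read 'a': S4 --a--> S2
  read 'a': S2 --a--> S3
  read 'a': S3 --a--> S3
  read 'a': S3 --a--> S3
  read 'a': S3 --a--> S3
  read 'a': S3 --a--> S3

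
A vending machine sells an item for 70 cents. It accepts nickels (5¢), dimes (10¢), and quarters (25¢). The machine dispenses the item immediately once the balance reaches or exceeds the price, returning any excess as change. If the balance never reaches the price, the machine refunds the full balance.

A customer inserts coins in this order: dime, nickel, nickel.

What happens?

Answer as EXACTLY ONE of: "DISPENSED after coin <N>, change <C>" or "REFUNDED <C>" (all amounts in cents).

Price: 70¢
Coin 1 (dime, 10¢): balance = 10¢
Coin 2 (nickel, 5¢): balance = 15¢
Coin 3 (nickel, 5¢): balance = 20¢
All coins inserted, balance 20¢ < price 70¢ → REFUND 20¢

Answer: REFUNDED 20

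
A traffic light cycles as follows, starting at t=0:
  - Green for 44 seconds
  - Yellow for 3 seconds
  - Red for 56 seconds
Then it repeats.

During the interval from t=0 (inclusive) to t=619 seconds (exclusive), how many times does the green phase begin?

Cycle = 44+3+56 = 103s
green phase starts at t = k*103 + 0 for k=0,1,2,...
Need k*103+0 < 619 → k < 6.010
k ∈ {0, ..., 6} → 7 starts

Answer: 7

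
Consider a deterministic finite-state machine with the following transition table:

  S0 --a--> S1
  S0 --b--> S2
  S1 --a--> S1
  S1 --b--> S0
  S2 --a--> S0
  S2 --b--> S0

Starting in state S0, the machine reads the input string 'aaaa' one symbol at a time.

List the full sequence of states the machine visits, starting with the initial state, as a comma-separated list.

Start: S0
  read 'a': S0 --a--> S1
  read 'a': S1 --a--> S1
  read 'a': S1 --a--> S1
  read 'a': S1 --a--> S1

Answer: S0, S1, S1, S1, S1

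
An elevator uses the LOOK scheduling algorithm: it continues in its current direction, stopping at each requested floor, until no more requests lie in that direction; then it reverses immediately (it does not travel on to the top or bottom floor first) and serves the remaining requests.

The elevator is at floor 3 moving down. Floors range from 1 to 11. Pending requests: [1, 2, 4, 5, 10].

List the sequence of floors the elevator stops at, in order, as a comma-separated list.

Current: 3, moving DOWN
Serve below first (descending): [2, 1]
Then reverse, serve above (ascending): [4, 5, 10]

Answer: 2, 1, 4, 5, 10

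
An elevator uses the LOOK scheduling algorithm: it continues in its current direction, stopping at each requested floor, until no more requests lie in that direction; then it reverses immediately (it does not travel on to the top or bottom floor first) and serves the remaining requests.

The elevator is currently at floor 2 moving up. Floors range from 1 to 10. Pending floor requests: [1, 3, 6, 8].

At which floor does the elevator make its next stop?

Current floor: 2, direction: up
Requests above: [3, 6, 8]
Requests below: [1]
Moving up and requests lie above → nearest above is min([3, 6, 8]) = 3

Answer: 3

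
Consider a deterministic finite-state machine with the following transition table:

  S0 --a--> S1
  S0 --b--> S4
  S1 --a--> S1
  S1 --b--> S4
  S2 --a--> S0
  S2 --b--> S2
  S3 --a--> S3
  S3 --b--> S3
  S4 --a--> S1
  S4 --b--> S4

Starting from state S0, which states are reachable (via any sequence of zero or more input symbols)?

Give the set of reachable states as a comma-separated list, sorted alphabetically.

Answer: S0, S1, S4

Derivation:
BFS from S0:
  visit S0: S0--a-->S1 (new), S0--b-->S4 (new)
  visit S1: S1--a-->S1 (seen), S1--b-->S4 (seen)
  visit S4: S4--a-->S1 (seen), S4--b-->S4 (seen)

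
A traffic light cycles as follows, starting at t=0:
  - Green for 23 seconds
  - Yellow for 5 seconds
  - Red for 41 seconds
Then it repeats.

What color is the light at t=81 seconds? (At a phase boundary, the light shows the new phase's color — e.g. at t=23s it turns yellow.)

Cycle length = 23 + 5 + 41 = 69s
t = 81, phase_t = 81 mod 69 = 12
12 < 23 (green end) → GREEN

Answer: green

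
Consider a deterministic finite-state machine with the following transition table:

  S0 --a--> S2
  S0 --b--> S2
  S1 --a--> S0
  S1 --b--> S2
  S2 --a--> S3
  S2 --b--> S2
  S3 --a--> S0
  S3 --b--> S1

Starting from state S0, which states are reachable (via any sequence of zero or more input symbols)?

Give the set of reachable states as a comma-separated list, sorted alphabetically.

Answer: S0, S1, S2, S3

Derivation:
BFS from S0:
  visit S0: S0--a-->S2 (new), S0--b-->S2 (seen)
  visit S2: S2--a-->S3 (new), S2--b-->S2 (seen)
  visit S3: S3--a-->S0 (seen), S3--b-->S1 (new)
  visit S1: S1--a-->S0 (seen), S1--b-->S2 (seen)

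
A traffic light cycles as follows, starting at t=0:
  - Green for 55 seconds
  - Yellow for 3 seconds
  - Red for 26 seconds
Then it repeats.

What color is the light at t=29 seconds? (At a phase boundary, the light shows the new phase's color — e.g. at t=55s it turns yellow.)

Cycle length = 55 + 3 + 26 = 84s
t = 29, phase_t = 29 mod 84 = 29
29 < 55 (green end) → GREEN

Answer: green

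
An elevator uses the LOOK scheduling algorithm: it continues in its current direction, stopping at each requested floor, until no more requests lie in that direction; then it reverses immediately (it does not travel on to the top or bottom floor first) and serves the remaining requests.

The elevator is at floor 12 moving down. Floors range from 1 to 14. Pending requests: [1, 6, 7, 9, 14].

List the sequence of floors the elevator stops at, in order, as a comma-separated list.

Answer: 9, 7, 6, 1, 14

Derivation:
Current: 12, moving DOWN
Serve below first (descending): [9, 7, 6, 1]
Then reverse, serve above (ascending): [14]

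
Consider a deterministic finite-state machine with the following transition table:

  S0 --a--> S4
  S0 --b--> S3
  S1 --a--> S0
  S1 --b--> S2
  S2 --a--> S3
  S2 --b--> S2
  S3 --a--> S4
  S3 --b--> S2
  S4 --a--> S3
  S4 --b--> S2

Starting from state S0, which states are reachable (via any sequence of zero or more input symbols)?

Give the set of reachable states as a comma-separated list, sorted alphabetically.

BFS from S0:
  visit S0: S0--a-->S4 (new), S0--b-->S3 (new)
  visit S4: S4--a-->S3 (seen), S4--b-->S2 (new)
  visit S3: S3--a-->S4 (seen), S3--b-->S2 (seen)
  visit S2: S2--a-->S3 (seen), S2--b-->S2 (seen)

Answer: S0, S2, S3, S4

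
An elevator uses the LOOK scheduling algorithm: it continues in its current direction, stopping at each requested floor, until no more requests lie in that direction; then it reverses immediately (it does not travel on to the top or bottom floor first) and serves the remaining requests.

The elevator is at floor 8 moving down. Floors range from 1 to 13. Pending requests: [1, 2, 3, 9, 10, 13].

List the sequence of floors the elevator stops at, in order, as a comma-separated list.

Answer: 3, 2, 1, 9, 10, 13

Derivation:
Current: 8, moving DOWN
Serve below first (descending): [3, 2, 1]
Then reverse, serve above (ascending): [9, 10, 13]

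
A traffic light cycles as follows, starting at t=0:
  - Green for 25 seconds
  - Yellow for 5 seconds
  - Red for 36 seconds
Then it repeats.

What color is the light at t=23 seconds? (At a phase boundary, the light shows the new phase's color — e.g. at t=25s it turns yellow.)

Answer: green

Derivation:
Cycle length = 25 + 5 + 36 = 66s
t = 23, phase_t = 23 mod 66 = 23
23 < 25 (green end) → GREEN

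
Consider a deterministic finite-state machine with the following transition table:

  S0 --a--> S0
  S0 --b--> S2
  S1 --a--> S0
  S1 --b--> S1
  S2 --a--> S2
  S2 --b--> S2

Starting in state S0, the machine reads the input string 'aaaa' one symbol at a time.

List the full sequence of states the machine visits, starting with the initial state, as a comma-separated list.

Answer: S0, S0, S0, S0, S0

Derivation:
Start: S0
  read 'a': S0 --a--> S0
  read 'a': S0 --a--> S0
  read 'a': S0 --a--> S0
  read 'a': S0 --a--> S0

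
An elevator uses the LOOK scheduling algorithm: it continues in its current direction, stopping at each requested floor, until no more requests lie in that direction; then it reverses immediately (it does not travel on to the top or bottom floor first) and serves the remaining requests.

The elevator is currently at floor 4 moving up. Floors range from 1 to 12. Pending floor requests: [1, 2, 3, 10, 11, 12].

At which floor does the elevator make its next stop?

Current floor: 4, direction: up
Requests above: [10, 11, 12]
Requests below: [1, 2, 3]
Moving up and requests lie above → nearest above is min([10, 11, 12]) = 10

Answer: 10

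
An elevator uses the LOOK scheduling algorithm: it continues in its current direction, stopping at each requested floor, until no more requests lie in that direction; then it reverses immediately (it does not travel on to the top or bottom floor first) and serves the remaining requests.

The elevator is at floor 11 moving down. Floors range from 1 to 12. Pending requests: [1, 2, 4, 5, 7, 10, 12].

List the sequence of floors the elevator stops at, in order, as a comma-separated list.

Answer: 10, 7, 5, 4, 2, 1, 12

Derivation:
Current: 11, moving DOWN
Serve below first (descending): [10, 7, 5, 4, 2, 1]
Then reverse, serve above (ascending): [12]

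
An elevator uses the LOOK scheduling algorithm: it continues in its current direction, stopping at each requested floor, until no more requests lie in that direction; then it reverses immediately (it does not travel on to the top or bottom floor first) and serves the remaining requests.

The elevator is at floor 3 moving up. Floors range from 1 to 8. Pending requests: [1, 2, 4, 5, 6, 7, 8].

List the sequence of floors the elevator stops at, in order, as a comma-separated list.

Current: 3, moving UP
Serve above first (ascending): [4, 5, 6, 7, 8]
Then reverse, serve below (descending): [2, 1]

Answer: 4, 5, 6, 7, 8, 2, 1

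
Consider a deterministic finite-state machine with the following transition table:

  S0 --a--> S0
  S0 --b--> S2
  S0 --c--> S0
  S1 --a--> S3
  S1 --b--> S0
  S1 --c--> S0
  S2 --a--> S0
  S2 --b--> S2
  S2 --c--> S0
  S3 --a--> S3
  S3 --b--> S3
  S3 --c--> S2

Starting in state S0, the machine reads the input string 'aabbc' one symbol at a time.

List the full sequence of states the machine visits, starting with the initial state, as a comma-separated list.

Start: S0
  read 'a': S0 --a--> S0
  read 'a': S0 --a--> S0
  read 'b': S0 --b--> S2
  read 'b': S2 --b--> S2
  read 'c': S2 --c--> S0

Answer: S0, S0, S0, S2, S2, S0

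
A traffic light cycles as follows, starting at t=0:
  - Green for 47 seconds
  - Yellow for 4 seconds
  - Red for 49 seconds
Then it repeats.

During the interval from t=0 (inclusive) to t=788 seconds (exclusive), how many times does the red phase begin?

Cycle = 47+4+49 = 100s
red phase starts at t = k*100 + 51 for k=0,1,2,...
Need k*100+51 < 788 → k < 7.370
k ∈ {0, ..., 7} → 8 starts

Answer: 8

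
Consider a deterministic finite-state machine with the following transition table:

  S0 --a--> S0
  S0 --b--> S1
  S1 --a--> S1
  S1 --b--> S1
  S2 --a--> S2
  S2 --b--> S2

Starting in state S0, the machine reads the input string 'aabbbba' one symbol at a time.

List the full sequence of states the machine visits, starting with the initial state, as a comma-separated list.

Answer: S0, S0, S0, S1, S1, S1, S1, S1

Derivation:
Start: S0
  read 'a': S0 --a--> S0
  read 'a': S0 --a--> S0
  read 'b': S0 --b--> S1
  read 'b': S1 --b--> S1
  read 'b': S1 --b--> S1
  read 'b': S1 --b--> S1
  read 'a': S1 --a--> S1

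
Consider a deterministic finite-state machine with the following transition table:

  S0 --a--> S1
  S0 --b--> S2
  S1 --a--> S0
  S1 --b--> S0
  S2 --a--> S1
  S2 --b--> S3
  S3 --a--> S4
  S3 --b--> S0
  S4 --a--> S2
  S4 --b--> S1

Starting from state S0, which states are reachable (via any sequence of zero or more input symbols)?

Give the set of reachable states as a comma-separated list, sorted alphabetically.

BFS from S0:
  visit S0: S0--a-->S1 (new), S0--b-->S2 (new)
  visit S1: S1--a-->S0 (seen), S1--b-->S0 (seen)
  visit S2: S2--a-->S1 (seen), S2--b-->S3 (new)
  visit S3: S3--a-->S4 (new), S3--b-->S0 (seen)
  visit S4: S4--a-->S2 (seen), S4--b-->S1 (seen)

Answer: S0, S1, S2, S3, S4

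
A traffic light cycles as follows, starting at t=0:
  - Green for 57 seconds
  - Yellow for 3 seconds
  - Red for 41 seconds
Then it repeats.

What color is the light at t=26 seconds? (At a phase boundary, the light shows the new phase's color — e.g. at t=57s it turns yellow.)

Answer: green

Derivation:
Cycle length = 57 + 3 + 41 = 101s
t = 26, phase_t = 26 mod 101 = 26
26 < 57 (green end) → GREEN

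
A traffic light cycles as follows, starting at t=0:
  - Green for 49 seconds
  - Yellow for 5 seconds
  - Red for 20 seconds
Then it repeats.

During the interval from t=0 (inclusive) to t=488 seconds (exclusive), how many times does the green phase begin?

Answer: 7

Derivation:
Cycle = 49+5+20 = 74s
green phase starts at t = k*74 + 0 for k=0,1,2,...
Need k*74+0 < 488 → k < 6.595
k ∈ {0, ..., 6} → 7 starts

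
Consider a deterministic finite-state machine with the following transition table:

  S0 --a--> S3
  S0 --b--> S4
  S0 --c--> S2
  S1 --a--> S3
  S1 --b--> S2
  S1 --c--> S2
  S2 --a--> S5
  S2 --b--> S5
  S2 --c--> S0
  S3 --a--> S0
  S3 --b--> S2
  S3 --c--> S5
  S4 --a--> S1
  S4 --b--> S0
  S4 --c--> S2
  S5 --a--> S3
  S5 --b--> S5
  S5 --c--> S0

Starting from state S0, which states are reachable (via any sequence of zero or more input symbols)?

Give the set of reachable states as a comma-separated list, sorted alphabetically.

BFS from S0:
  visit S0: S0--a-->S3 (new), S0--b-->S4 (new), S0--c-->S2 (new)
  visit S3: S3--a-->S0 (seen), S3--b-->S2 (seen), S3--c-->S5 (new)
  visit S4: S4--a-->S1 (new), S4--b-->S0 (seen), S4--c-->S2 (seen)
  visit S2: S2--a-->S5 (seen), S2--b-->S5 (seen), S2--c-->S0 (seen)
  visit S5: S5--a-->S3 (seen), S5--b-->S5 (seen), S5--c-->S0 (seen)
  visit S1: S1--a-->S3 (seen), S1--b-->S2 (seen), S1--c-->S2 (seen)

Answer: S0, S1, S2, S3, S4, S5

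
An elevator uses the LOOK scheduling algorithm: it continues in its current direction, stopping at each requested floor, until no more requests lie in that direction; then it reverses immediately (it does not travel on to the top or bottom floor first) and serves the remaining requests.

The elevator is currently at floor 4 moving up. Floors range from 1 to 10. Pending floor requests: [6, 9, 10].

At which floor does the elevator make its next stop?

Current floor: 4, direction: up
Requests above: [6, 9, 10]
Requests below: []
Moving up and requests lie above → nearest above is min([6, 9, 10]) = 6

Answer: 6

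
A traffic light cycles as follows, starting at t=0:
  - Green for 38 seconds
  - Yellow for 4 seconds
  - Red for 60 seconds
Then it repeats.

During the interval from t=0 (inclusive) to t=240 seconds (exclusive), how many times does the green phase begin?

Answer: 3

Derivation:
Cycle = 38+4+60 = 102s
green phase starts at t = k*102 + 0 for k=0,1,2,...
Need k*102+0 < 240 → k < 2.353
k ∈ {0, ..., 2} → 3 starts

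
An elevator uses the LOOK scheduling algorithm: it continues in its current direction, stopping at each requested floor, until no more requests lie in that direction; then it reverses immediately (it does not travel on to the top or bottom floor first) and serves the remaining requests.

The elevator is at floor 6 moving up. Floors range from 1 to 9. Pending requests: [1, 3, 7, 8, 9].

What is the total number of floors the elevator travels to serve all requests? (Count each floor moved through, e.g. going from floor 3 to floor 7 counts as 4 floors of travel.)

Start at floor 6 moving up, LOOK stop order: [7, 8, 9, 3, 1]
  6 → 7: |7-6| = 1, total = 1
  7 → 8: |8-7| = 1, total = 2
  8 → 9: |9-8| = 1, total = 3
  9 → 3: |3-9| = 6, total = 9
  3 → 1: |1-3| = 2, total = 11

Answer: 11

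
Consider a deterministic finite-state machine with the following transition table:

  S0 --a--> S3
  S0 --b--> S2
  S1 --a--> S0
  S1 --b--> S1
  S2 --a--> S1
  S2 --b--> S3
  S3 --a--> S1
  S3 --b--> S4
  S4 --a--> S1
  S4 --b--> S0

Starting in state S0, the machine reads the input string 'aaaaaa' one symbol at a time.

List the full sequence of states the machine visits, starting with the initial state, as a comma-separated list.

Start: S0
  read 'a': S0 --a--> S3
  read 'a': S3 --a--> S1
  read 'a': S1 --a--> S0
  read 'a': S0 --a--> S3
  read 'a': S3 --a--> S1
  read 'a': S1 --a--> S0

Answer: S0, S3, S1, S0, S3, S1, S0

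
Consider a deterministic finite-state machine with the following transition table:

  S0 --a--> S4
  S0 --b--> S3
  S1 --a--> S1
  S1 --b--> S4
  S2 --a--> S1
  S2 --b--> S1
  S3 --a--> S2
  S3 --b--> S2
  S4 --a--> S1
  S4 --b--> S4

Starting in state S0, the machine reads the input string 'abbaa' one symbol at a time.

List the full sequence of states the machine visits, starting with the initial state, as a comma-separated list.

Answer: S0, S4, S4, S4, S1, S1

Derivation:
Start: S0
  read 'a': S0 --a--> S4
  read 'b': S4 --b--> S4
  read 'b': S4 --b--> S4
  read 'a': S4 --a--> S1
  read 'a': S1 --a--> S1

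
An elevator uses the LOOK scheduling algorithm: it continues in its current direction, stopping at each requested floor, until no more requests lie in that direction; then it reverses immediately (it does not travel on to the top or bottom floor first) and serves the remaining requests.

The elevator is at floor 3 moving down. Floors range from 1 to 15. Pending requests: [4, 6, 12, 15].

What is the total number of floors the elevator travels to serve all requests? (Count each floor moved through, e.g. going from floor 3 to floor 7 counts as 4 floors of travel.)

Start at floor 3 moving down, LOOK stop order: [4, 6, 12, 15]
  3 → 4: |4-3| = 1, total = 1
  4 → 6: |6-4| = 2, total = 3
  6 → 12: |12-6| = 6, total = 9
  12 → 15: |15-12| = 3, total = 12

Answer: 12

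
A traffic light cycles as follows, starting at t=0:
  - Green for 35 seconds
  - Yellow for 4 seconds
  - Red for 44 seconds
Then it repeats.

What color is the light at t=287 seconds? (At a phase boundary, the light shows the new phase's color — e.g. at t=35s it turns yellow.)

Answer: yellow

Derivation:
Cycle length = 35 + 4 + 44 = 83s
t = 287, phase_t = 287 mod 83 = 38
35 <= 38 < 39 (yellow end) → YELLOW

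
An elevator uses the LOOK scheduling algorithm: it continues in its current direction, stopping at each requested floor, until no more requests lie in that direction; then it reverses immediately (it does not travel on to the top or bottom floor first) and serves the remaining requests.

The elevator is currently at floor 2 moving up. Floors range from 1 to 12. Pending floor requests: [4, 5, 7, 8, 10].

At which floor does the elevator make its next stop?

Current floor: 2, direction: up
Requests above: [4, 5, 7, 8, 10]
Requests below: []
Moving up and requests lie above → nearest above is min([4, 5, 7, 8, 10]) = 4

Answer: 4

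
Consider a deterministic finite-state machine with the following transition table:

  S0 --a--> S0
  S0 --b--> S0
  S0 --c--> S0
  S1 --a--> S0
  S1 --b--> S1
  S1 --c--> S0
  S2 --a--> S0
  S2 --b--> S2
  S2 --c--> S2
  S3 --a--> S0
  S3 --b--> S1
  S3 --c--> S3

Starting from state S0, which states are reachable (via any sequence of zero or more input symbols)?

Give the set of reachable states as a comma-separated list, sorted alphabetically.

BFS from S0:
  visit S0: S0--a-->S0 (seen), S0--b-->S0 (seen), S0--c-->S0 (seen)

Answer: S0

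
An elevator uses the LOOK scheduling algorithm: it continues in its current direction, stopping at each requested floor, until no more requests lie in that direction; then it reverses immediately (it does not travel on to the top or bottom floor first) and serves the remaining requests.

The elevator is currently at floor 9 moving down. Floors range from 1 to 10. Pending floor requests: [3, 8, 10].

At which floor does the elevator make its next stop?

Answer: 8

Derivation:
Current floor: 9, direction: down
Requests above: [10]
Requests below: [3, 8]
Moving down and requests lie below → nearest below is max([3, 8]) = 8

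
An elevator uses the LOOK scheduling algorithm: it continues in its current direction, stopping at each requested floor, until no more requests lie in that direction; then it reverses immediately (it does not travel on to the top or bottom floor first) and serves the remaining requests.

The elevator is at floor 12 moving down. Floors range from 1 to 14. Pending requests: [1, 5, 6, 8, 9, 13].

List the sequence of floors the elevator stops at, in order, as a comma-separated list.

Current: 12, moving DOWN
Serve below first (descending): [9, 8, 6, 5, 1]
Then reverse, serve above (ascending): [13]

Answer: 9, 8, 6, 5, 1, 13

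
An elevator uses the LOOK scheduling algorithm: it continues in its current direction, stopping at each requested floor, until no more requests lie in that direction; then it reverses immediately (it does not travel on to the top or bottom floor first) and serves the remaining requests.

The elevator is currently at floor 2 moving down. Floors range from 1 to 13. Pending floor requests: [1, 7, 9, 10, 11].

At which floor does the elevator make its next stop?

Answer: 1

Derivation:
Current floor: 2, direction: down
Requests above: [7, 9, 10, 11]
Requests below: [1]
Moving down and requests lie below → nearest below is max([1]) = 1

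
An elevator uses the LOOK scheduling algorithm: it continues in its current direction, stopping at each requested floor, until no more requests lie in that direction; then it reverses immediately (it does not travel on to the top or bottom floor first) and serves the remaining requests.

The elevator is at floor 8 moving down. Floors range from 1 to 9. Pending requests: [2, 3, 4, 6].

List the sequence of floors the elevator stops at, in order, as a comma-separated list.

Answer: 6, 4, 3, 2

Derivation:
Current: 8, moving DOWN
Serve below first (descending): [6, 4, 3, 2]
Then reverse, serve above (ascending): []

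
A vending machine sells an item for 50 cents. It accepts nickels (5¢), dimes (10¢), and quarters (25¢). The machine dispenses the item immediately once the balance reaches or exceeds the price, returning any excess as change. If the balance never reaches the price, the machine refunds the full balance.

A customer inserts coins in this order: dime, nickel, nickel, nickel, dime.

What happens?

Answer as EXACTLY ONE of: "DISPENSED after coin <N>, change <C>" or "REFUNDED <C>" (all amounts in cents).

Price: 50¢
Coin 1 (dime, 10¢): balance = 10¢
Coin 2 (nickel, 5¢): balance = 15¢
Coin 3 (nickel, 5¢): balance = 20¢
Coin 4 (nickel, 5¢): balance = 25¢
Coin 5 (dime, 10¢): balance = 35¢
All coins inserted, balance 35¢ < price 50¢ → REFUND 35¢

Answer: REFUNDED 35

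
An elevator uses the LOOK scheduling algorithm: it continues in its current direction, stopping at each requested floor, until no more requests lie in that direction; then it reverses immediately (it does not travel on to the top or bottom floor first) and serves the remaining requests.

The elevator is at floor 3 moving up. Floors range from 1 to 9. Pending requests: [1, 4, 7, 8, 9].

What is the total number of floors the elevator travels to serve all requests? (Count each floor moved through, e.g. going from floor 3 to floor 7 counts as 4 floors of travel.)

Answer: 14

Derivation:
Start at floor 3 moving up, LOOK stop order: [4, 7, 8, 9, 1]
  3 → 4: |4-3| = 1, total = 1
  4 → 7: |7-4| = 3, total = 4
  7 → 8: |8-7| = 1, total = 5
  8 → 9: |9-8| = 1, total = 6
  9 → 1: |1-9| = 8, total = 14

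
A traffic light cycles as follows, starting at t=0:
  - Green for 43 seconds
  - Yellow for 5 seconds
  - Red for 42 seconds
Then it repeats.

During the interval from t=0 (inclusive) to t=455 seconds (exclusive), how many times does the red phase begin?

Answer: 5

Derivation:
Cycle = 43+5+42 = 90s
red phase starts at t = k*90 + 48 for k=0,1,2,...
Need k*90+48 < 455 → k < 4.522
k ∈ {0, ..., 4} → 5 starts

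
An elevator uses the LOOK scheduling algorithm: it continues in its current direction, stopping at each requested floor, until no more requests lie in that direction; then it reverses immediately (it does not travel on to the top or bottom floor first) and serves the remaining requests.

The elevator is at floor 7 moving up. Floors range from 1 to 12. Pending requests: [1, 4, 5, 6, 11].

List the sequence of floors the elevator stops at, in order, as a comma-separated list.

Answer: 11, 6, 5, 4, 1

Derivation:
Current: 7, moving UP
Serve above first (ascending): [11]
Then reverse, serve below (descending): [6, 5, 4, 1]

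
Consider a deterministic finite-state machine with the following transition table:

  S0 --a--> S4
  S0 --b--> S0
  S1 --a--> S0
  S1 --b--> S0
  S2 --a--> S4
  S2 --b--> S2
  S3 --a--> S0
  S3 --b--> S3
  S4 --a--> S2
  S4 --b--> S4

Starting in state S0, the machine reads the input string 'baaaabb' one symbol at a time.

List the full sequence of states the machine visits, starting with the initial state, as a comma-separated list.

Answer: S0, S0, S4, S2, S4, S2, S2, S2

Derivation:
Start: S0
  read 'b': S0 --b--> S0
  read 'a': S0 --a--> S4
  read 'a': S4 --a--> S2
  read 'a': S2 --a--> S4
  read 'a': S4 --a--> S2
  read 'b': S2 --b--> S2
  read 'b': S2 --b--> S2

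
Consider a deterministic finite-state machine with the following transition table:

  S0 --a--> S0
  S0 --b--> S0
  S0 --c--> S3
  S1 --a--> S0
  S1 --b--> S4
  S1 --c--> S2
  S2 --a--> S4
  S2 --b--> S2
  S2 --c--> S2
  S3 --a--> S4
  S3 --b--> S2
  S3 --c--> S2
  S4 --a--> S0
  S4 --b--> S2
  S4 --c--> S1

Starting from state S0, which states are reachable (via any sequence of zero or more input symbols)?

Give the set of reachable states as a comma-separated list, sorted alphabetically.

Answer: S0, S1, S2, S3, S4

Derivation:
BFS from S0:
  visit S0: S0--a-->S0 (seen), S0--b-->S0 (seen), S0--c-->S3 (new)
  visit S3: S3--a-->S4 (new), S3--b-->S2 (new), S3--c-->S2 (seen)
  visit S4: S4--a-->S0 (seen), S4--b-->S2 (seen), S4--c-->S1 (new)
  visit S2: S2--a-->S4 (seen), S2--b-->S2 (seen), S2--c-->S2 (seen)
  visit S1: S1--a-->S0 (seen), S1--b-->S4 (seen), S1--c-->S2 (seen)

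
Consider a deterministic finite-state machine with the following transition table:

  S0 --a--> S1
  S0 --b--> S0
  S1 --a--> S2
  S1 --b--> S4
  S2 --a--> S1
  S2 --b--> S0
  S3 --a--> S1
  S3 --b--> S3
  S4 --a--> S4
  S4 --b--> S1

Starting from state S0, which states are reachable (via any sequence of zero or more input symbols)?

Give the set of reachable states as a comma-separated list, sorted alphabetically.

Answer: S0, S1, S2, S4

Derivation:
BFS from S0:
  visit S0: S0--a-->S1 (new), S0--b-->S0 (seen)
  visit S1: S1--a-->S2 (new), S1--b-->S4 (new)
  visit S2: S2--a-->S1 (seen), S2--b-->S0 (seen)
  visit S4: S4--a-->S4 (seen), S4--b-->S1 (seen)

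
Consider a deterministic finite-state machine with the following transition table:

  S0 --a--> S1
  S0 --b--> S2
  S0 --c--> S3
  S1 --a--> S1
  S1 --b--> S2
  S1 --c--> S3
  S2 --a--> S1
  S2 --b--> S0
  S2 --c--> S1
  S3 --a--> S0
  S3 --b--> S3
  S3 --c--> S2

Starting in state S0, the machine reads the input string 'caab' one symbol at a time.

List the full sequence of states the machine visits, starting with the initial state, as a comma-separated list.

Start: S0
  read 'c': S0 --c--> S3
  read 'a': S3 --a--> S0
  read 'a': S0 --a--> S1
  read 'b': S1 --b--> S2

Answer: S0, S3, S0, S1, S2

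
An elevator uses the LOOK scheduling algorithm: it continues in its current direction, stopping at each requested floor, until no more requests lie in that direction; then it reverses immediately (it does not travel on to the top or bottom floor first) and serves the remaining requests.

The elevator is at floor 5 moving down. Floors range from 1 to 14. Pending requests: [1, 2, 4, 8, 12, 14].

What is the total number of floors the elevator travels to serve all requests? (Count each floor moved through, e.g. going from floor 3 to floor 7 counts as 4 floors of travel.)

Answer: 17

Derivation:
Start at floor 5 moving down, LOOK stop order: [4, 2, 1, 8, 12, 14]
  5 → 4: |4-5| = 1, total = 1
  4 → 2: |2-4| = 2, total = 3
  2 → 1: |1-2| = 1, total = 4
  1 → 8: |8-1| = 7, total = 11
  8 → 12: |12-8| = 4, total = 15
  12 → 14: |14-12| = 2, total = 17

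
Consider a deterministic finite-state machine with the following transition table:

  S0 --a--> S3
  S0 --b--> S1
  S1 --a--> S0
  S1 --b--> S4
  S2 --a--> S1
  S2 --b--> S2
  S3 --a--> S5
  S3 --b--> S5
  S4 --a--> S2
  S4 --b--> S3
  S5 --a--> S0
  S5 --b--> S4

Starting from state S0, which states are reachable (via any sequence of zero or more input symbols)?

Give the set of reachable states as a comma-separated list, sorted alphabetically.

BFS from S0:
  visit S0: S0--a-->S3 (new), S0--b-->S1 (new)
  visit S3: S3--a-->S5 (new), S3--b-->S5 (seen)
  visit S1: S1--a-->S0 (seen), S1--b-->S4 (new)
  visit S5: S5--a-->S0 (seen), S5--b-->S4 (seen)
  visit S4: S4--a-->S2 (new), S4--b-->S3 (seen)
  visit S2: S2--a-->S1 (seen), S2--b-->S2 (seen)

Answer: S0, S1, S2, S3, S4, S5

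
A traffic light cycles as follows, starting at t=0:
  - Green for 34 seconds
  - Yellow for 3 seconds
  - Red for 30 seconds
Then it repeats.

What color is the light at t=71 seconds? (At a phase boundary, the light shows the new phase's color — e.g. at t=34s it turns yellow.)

Cycle length = 34 + 3 + 30 = 67s
t = 71, phase_t = 71 mod 67 = 4
4 < 34 (green end) → GREEN

Answer: green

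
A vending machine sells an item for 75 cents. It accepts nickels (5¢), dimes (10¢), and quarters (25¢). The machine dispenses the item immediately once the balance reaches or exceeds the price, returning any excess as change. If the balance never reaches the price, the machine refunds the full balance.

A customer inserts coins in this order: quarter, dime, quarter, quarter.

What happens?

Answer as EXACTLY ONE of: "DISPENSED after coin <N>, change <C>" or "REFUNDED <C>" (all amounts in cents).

Price: 75¢
Coin 1 (quarter, 25¢): balance = 25¢
Coin 2 (dime, 10¢): balance = 35¢
Coin 3 (quarter, 25¢): balance = 60¢
Coin 4 (quarter, 25¢): balance = 85¢
  → balance >= price → DISPENSE, change = 85 - 75 = 10¢

Answer: DISPENSED after coin 4, change 10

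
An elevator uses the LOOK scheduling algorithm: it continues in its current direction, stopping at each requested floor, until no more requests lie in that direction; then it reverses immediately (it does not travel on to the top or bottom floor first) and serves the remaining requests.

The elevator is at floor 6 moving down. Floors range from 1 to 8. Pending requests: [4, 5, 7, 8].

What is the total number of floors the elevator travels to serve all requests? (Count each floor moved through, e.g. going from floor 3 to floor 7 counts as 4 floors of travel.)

Start at floor 6 moving down, LOOK stop order: [5, 4, 7, 8]
  6 → 5: |5-6| = 1, total = 1
  5 → 4: |4-5| = 1, total = 2
  4 → 7: |7-4| = 3, total = 5
  7 → 8: |8-7| = 1, total = 6

Answer: 6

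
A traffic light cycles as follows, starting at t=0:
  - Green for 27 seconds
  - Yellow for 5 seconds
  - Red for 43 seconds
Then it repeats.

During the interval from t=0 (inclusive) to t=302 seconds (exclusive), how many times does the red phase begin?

Cycle = 27+5+43 = 75s
red phase starts at t = k*75 + 32 for k=0,1,2,...
Need k*75+32 < 302 → k < 3.600
k ∈ {0, ..., 3} → 4 starts

Answer: 4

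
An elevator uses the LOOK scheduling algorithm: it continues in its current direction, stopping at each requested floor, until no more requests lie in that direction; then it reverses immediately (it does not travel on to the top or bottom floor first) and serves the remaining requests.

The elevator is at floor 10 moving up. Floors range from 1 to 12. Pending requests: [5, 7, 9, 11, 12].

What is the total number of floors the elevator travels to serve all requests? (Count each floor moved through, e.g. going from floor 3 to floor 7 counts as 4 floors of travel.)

Answer: 9

Derivation:
Start at floor 10 moving up, LOOK stop order: [11, 12, 9, 7, 5]
  10 → 11: |11-10| = 1, total = 1
  11 → 12: |12-11| = 1, total = 2
  12 → 9: |9-12| = 3, total = 5
  9 → 7: |7-9| = 2, total = 7
  7 → 5: |5-7| = 2, total = 9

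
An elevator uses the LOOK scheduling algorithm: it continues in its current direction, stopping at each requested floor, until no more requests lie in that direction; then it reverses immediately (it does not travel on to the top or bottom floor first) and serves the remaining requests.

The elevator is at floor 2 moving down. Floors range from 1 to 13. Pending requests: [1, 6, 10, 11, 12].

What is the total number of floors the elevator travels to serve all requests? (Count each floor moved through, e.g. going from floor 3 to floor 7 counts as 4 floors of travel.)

Answer: 12

Derivation:
Start at floor 2 moving down, LOOK stop order: [1, 6, 10, 11, 12]
  2 → 1: |1-2| = 1, total = 1
  1 → 6: |6-1| = 5, total = 6
  6 → 10: |10-6| = 4, total = 10
  10 → 11: |11-10| = 1, total = 11
  11 → 12: |12-11| = 1, total = 12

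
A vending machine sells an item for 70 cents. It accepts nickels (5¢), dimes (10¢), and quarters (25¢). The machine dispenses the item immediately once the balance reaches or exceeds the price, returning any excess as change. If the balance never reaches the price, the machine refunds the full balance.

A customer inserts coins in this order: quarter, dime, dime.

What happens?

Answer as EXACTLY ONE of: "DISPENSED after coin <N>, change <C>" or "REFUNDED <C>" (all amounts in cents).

Price: 70¢
Coin 1 (quarter, 25¢): balance = 25¢
Coin 2 (dime, 10¢): balance = 35¢
Coin 3 (dime, 10¢): balance = 45¢
All coins inserted, balance 45¢ < price 70¢ → REFUND 45¢

Answer: REFUNDED 45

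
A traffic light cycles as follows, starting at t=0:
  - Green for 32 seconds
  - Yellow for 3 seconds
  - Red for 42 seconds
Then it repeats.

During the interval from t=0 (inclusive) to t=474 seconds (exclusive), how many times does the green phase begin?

Answer: 7

Derivation:
Cycle = 32+3+42 = 77s
green phase starts at t = k*77 + 0 for k=0,1,2,...
Need k*77+0 < 474 → k < 6.156
k ∈ {0, ..., 6} → 7 starts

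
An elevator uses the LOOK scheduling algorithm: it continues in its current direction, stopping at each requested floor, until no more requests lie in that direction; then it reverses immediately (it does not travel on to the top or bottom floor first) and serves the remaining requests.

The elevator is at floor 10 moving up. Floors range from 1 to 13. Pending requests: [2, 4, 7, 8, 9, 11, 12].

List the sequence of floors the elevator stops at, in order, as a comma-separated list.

Answer: 11, 12, 9, 8, 7, 4, 2

Derivation:
Current: 10, moving UP
Serve above first (ascending): [11, 12]
Then reverse, serve below (descending): [9, 8, 7, 4, 2]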